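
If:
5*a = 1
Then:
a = 1/5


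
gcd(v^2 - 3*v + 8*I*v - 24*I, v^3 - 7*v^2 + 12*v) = v - 3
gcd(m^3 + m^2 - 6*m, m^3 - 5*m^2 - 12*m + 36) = m^2 + m - 6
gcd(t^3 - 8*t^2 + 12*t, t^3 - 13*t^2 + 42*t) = t^2 - 6*t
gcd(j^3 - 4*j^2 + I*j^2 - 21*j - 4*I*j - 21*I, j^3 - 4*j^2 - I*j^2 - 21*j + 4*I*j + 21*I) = j^2 - 4*j - 21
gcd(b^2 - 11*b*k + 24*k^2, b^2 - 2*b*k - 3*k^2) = b - 3*k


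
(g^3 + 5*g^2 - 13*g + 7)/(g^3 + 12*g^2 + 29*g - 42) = (g - 1)/(g + 6)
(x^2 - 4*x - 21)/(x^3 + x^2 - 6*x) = (x - 7)/(x*(x - 2))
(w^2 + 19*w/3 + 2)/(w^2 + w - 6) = (w^2 + 19*w/3 + 2)/(w^2 + w - 6)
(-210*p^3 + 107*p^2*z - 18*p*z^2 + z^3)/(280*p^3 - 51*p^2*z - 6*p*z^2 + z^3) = (42*p^2 - 13*p*z + z^2)/(-56*p^2 - p*z + z^2)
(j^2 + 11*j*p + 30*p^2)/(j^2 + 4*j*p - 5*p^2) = (-j - 6*p)/(-j + p)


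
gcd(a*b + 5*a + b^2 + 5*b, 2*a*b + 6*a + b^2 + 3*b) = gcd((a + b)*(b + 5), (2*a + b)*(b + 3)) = 1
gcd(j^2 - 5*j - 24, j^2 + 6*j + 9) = j + 3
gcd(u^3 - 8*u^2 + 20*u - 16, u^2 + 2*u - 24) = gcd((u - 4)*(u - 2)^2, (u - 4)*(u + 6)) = u - 4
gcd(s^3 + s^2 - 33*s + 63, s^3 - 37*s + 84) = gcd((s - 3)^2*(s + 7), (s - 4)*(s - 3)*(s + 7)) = s^2 + 4*s - 21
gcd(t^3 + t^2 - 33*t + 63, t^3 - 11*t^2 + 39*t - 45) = t^2 - 6*t + 9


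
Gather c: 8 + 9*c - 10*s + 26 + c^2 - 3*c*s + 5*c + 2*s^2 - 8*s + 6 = c^2 + c*(14 - 3*s) + 2*s^2 - 18*s + 40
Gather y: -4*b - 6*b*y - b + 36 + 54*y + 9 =-5*b + y*(54 - 6*b) + 45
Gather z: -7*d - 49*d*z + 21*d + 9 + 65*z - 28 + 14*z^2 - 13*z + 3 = 14*d + 14*z^2 + z*(52 - 49*d) - 16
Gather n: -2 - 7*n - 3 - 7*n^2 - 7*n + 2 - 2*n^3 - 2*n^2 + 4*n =-2*n^3 - 9*n^2 - 10*n - 3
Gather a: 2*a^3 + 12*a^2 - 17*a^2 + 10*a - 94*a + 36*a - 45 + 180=2*a^3 - 5*a^2 - 48*a + 135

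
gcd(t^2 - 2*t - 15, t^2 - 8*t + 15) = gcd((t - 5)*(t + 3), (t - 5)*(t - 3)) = t - 5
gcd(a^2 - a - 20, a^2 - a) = 1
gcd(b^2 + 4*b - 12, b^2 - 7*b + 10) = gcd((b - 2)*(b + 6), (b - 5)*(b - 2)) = b - 2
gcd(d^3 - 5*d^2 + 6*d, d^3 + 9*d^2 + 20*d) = d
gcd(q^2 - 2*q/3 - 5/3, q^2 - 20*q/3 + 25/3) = q - 5/3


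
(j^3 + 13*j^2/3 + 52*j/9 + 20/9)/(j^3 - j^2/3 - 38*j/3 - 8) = (j^2 + 11*j/3 + 10/3)/(j^2 - j - 12)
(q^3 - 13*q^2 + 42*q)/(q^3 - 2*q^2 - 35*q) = (q - 6)/(q + 5)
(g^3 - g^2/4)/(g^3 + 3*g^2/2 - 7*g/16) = 4*g/(4*g + 7)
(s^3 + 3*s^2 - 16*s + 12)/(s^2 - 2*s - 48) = (s^2 - 3*s + 2)/(s - 8)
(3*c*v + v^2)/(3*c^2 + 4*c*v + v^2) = v/(c + v)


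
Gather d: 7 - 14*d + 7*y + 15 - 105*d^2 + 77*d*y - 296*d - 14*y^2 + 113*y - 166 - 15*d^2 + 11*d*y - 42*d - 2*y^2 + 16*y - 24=-120*d^2 + d*(88*y - 352) - 16*y^2 + 136*y - 168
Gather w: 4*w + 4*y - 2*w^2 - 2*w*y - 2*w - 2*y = -2*w^2 + w*(2 - 2*y) + 2*y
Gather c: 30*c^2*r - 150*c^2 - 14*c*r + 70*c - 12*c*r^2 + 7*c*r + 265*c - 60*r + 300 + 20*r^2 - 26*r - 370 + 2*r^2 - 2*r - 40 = c^2*(30*r - 150) + c*(-12*r^2 - 7*r + 335) + 22*r^2 - 88*r - 110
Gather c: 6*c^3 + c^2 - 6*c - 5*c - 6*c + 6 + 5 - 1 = 6*c^3 + c^2 - 17*c + 10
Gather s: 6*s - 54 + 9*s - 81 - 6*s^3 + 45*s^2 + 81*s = -6*s^3 + 45*s^2 + 96*s - 135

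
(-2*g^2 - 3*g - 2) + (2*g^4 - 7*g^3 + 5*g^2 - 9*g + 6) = 2*g^4 - 7*g^3 + 3*g^2 - 12*g + 4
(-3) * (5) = -15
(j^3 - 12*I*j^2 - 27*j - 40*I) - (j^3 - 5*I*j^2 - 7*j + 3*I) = -7*I*j^2 - 20*j - 43*I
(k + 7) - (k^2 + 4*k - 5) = -k^2 - 3*k + 12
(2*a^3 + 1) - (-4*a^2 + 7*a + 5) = 2*a^3 + 4*a^2 - 7*a - 4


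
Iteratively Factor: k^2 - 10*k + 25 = (k - 5)*(k - 5)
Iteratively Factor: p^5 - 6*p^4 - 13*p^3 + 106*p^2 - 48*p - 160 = (p - 2)*(p^4 - 4*p^3 - 21*p^2 + 64*p + 80) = (p - 2)*(p + 1)*(p^3 - 5*p^2 - 16*p + 80) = (p - 2)*(p + 1)*(p + 4)*(p^2 - 9*p + 20) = (p - 5)*(p - 2)*(p + 1)*(p + 4)*(p - 4)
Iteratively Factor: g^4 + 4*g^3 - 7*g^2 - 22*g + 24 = (g + 3)*(g^3 + g^2 - 10*g + 8) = (g - 1)*(g + 3)*(g^2 + 2*g - 8) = (g - 2)*(g - 1)*(g + 3)*(g + 4)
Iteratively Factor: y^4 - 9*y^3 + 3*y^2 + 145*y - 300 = (y + 4)*(y^3 - 13*y^2 + 55*y - 75) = (y - 3)*(y + 4)*(y^2 - 10*y + 25) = (y - 5)*(y - 3)*(y + 4)*(y - 5)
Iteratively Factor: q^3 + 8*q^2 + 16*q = (q + 4)*(q^2 + 4*q) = q*(q + 4)*(q + 4)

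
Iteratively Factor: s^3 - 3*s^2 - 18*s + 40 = (s - 5)*(s^2 + 2*s - 8) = (s - 5)*(s - 2)*(s + 4)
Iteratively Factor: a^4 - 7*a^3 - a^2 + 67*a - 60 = (a + 3)*(a^3 - 10*a^2 + 29*a - 20) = (a - 5)*(a + 3)*(a^2 - 5*a + 4) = (a - 5)*(a - 4)*(a + 3)*(a - 1)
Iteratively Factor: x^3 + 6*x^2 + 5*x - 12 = (x + 3)*(x^2 + 3*x - 4) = (x - 1)*(x + 3)*(x + 4)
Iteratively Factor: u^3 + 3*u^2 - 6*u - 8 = (u - 2)*(u^2 + 5*u + 4) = (u - 2)*(u + 1)*(u + 4)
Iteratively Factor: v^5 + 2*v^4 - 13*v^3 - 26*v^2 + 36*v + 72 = (v - 3)*(v^4 + 5*v^3 + 2*v^2 - 20*v - 24) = (v - 3)*(v + 2)*(v^3 + 3*v^2 - 4*v - 12) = (v - 3)*(v + 2)*(v + 3)*(v^2 - 4) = (v - 3)*(v + 2)^2*(v + 3)*(v - 2)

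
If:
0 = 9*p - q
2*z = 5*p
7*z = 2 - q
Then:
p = 4/53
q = 36/53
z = 10/53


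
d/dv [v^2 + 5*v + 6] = 2*v + 5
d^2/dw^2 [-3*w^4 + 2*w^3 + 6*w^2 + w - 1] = -36*w^2 + 12*w + 12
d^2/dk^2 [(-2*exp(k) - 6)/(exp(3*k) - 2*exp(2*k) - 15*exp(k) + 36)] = (-8*exp(4*k) - 90*exp(3*k) - 464*exp(2*k) - 894*exp(k) - 648)*exp(k)/(exp(7*k) - 42*exp(5*k) + 28*exp(4*k) + 609*exp(3*k) - 756*exp(2*k) - 3024*exp(k) + 5184)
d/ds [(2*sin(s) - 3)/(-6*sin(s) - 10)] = -19*cos(s)/(2*(3*sin(s) + 5)^2)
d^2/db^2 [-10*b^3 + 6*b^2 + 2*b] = 12 - 60*b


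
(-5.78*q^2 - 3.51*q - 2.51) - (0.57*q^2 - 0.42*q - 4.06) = -6.35*q^2 - 3.09*q + 1.55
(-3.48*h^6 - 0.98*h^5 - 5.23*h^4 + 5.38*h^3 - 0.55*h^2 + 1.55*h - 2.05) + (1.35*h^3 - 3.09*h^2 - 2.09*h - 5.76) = -3.48*h^6 - 0.98*h^5 - 5.23*h^4 + 6.73*h^3 - 3.64*h^2 - 0.54*h - 7.81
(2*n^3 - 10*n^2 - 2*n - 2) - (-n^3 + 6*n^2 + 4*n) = 3*n^3 - 16*n^2 - 6*n - 2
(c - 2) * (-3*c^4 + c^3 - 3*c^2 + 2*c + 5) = -3*c^5 + 7*c^4 - 5*c^3 + 8*c^2 + c - 10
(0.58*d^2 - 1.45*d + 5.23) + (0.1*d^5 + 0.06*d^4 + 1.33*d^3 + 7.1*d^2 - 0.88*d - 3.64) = 0.1*d^5 + 0.06*d^4 + 1.33*d^3 + 7.68*d^2 - 2.33*d + 1.59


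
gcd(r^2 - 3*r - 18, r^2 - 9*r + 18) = r - 6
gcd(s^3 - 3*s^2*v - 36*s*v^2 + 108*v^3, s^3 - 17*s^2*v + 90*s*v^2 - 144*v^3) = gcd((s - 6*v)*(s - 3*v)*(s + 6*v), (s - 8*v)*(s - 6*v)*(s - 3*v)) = s^2 - 9*s*v + 18*v^2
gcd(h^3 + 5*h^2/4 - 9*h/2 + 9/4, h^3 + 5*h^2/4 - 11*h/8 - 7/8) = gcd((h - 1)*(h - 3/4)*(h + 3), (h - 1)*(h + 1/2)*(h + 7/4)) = h - 1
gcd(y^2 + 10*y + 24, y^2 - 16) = y + 4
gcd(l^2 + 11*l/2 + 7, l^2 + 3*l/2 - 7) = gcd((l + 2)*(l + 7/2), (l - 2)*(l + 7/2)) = l + 7/2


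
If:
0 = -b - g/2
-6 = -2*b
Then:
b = 3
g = -6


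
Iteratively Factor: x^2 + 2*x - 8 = (x - 2)*(x + 4)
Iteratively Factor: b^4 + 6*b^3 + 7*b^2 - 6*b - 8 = (b + 1)*(b^3 + 5*b^2 + 2*b - 8) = (b - 1)*(b + 1)*(b^2 + 6*b + 8) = (b - 1)*(b + 1)*(b + 2)*(b + 4)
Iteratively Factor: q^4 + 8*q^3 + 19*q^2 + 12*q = (q + 1)*(q^3 + 7*q^2 + 12*q) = (q + 1)*(q + 4)*(q^2 + 3*q) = q*(q + 1)*(q + 4)*(q + 3)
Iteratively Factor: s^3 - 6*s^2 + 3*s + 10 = (s + 1)*(s^2 - 7*s + 10) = (s - 2)*(s + 1)*(s - 5)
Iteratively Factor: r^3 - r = (r - 1)*(r^2 + r) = (r - 1)*(r + 1)*(r)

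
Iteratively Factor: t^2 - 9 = (t - 3)*(t + 3)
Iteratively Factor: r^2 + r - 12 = (r - 3)*(r + 4)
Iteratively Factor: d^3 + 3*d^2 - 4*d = (d + 4)*(d^2 - d) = (d - 1)*(d + 4)*(d)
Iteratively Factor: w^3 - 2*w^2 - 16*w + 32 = (w + 4)*(w^2 - 6*w + 8) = (w - 4)*(w + 4)*(w - 2)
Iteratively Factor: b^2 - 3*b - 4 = (b - 4)*(b + 1)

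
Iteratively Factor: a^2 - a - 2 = (a - 2)*(a + 1)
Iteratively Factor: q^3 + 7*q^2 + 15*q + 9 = (q + 3)*(q^2 + 4*q + 3) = (q + 1)*(q + 3)*(q + 3)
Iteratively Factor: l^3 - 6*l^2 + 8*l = (l)*(l^2 - 6*l + 8) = l*(l - 4)*(l - 2)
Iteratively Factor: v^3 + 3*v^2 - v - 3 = (v + 1)*(v^2 + 2*v - 3) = (v - 1)*(v + 1)*(v + 3)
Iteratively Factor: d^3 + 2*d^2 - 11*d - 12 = (d + 4)*(d^2 - 2*d - 3) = (d - 3)*(d + 4)*(d + 1)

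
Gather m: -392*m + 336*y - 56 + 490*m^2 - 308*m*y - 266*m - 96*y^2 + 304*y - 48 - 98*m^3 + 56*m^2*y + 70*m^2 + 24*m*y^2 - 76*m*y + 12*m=-98*m^3 + m^2*(56*y + 560) + m*(24*y^2 - 384*y - 646) - 96*y^2 + 640*y - 104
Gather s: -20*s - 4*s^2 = -4*s^2 - 20*s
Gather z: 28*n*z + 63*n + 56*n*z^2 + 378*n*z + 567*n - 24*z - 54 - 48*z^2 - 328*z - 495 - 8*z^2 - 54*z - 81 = 630*n + z^2*(56*n - 56) + z*(406*n - 406) - 630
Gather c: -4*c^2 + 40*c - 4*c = -4*c^2 + 36*c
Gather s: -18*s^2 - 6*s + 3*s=-18*s^2 - 3*s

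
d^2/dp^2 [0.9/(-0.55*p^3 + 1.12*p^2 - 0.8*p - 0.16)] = ((2.97*p - 2.016)*(0.55*p^3 - 1.12*p^2 + 0.8*p + 0.16) - 0.9*(1.65*p^2 - 2.24*p + 0.8)*(3.3*p^2 - 4.48*p + 1.6))/(0.55*p^3 - 1.12*p^2 + 0.8*p + 0.16)^3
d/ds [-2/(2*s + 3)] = 4/(2*s + 3)^2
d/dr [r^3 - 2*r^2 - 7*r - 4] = 3*r^2 - 4*r - 7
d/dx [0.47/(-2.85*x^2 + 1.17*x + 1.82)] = (2.679*x - 0.5499)/(-2.85*x^2 + 1.17*x + 1.82)^2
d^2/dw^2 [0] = 0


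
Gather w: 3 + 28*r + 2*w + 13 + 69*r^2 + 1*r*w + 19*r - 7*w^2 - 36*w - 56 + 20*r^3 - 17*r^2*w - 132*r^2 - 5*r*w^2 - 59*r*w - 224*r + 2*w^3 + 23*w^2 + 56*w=20*r^3 - 63*r^2 - 177*r + 2*w^3 + w^2*(16 - 5*r) + w*(-17*r^2 - 58*r + 22) - 40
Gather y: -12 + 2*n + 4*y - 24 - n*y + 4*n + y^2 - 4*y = -n*y + 6*n + y^2 - 36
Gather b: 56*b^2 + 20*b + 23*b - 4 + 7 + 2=56*b^2 + 43*b + 5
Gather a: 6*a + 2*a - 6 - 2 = 8*a - 8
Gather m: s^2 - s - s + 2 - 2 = s^2 - 2*s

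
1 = 1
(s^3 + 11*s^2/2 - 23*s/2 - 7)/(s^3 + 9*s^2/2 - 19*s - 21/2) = (s - 2)/(s - 3)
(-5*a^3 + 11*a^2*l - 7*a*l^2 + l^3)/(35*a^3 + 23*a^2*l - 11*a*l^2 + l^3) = (-a^2 + 2*a*l - l^2)/(7*a^2 + 6*a*l - l^2)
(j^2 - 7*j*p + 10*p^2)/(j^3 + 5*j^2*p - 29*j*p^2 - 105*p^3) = (j - 2*p)/(j^2 + 10*j*p + 21*p^2)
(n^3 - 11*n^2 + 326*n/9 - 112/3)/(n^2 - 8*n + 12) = (n^2 - 5*n + 56/9)/(n - 2)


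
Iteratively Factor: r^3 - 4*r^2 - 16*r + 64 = (r - 4)*(r^2 - 16) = (r - 4)^2*(r + 4)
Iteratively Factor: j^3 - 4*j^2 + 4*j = (j - 2)*(j^2 - 2*j) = (j - 2)^2*(j)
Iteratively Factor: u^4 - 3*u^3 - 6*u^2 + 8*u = (u - 1)*(u^3 - 2*u^2 - 8*u) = u*(u - 1)*(u^2 - 2*u - 8) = u*(u - 4)*(u - 1)*(u + 2)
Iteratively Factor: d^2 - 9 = (d + 3)*(d - 3)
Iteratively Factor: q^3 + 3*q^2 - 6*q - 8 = (q - 2)*(q^2 + 5*q + 4) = (q - 2)*(q + 1)*(q + 4)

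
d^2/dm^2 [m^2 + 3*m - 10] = 2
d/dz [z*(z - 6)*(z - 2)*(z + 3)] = 4*z^3 - 15*z^2 - 24*z + 36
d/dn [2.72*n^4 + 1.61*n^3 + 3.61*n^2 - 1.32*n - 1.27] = 10.88*n^3 + 4.83*n^2 + 7.22*n - 1.32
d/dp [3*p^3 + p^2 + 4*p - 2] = 9*p^2 + 2*p + 4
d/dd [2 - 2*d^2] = -4*d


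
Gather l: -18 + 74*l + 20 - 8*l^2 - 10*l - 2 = -8*l^2 + 64*l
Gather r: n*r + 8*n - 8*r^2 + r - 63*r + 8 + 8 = 8*n - 8*r^2 + r*(n - 62) + 16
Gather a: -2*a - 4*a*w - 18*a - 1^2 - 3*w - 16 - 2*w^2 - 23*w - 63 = a*(-4*w - 20) - 2*w^2 - 26*w - 80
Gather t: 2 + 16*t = 16*t + 2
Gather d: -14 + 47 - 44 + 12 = 1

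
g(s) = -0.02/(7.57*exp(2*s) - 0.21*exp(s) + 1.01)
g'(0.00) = 0.00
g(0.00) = -0.00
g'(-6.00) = 0.00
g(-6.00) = -0.02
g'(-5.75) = -0.00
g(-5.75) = -0.02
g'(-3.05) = 0.00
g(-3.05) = -0.02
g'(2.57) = 0.00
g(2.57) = -0.00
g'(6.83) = 0.00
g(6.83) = -0.00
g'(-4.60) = -0.00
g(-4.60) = -0.02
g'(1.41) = 0.00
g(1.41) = -0.00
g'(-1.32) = 0.01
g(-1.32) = -0.01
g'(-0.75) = 0.01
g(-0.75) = -0.01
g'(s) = -0.02*(-15.14*exp(2*s) + 0.21*exp(s))/(7.57*exp(2*s) - 0.21*exp(s) + 1.01)^2 = (0.3028*exp(s) - 0.0042)*exp(s)/(7.57*exp(2*s) - 0.21*exp(s) + 1.01)^2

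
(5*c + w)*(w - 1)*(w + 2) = 5*c*w^2 + 5*c*w - 10*c + w^3 + w^2 - 2*w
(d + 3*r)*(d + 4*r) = d^2 + 7*d*r + 12*r^2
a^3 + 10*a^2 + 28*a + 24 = (a + 2)^2*(a + 6)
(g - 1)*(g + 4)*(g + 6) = g^3 + 9*g^2 + 14*g - 24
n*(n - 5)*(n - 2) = n^3 - 7*n^2 + 10*n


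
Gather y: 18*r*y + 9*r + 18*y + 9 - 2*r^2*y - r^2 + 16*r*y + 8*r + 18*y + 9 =-r^2 + 17*r + y*(-2*r^2 + 34*r + 36) + 18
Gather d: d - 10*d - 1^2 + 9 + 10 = 18 - 9*d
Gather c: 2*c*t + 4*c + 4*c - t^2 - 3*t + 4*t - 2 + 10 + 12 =c*(2*t + 8) - t^2 + t + 20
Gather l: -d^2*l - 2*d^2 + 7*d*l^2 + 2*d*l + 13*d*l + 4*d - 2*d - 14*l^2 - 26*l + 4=-2*d^2 + 2*d + l^2*(7*d - 14) + l*(-d^2 + 15*d - 26) + 4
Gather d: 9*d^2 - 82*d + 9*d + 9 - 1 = 9*d^2 - 73*d + 8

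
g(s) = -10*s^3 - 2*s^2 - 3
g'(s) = -30*s^2 - 4*s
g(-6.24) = 2348.83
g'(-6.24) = -1143.17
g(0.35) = -3.67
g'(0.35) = -5.08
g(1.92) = -81.15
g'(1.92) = -118.27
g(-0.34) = -2.84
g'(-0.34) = -2.11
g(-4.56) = 903.60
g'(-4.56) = -605.57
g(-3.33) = 344.08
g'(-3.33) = -319.35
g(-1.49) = 25.64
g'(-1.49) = -60.64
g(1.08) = -17.93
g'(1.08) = -39.31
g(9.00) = -7455.00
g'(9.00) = -2466.00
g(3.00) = -291.00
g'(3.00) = -282.00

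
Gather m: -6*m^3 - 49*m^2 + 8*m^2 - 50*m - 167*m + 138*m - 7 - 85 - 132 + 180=-6*m^3 - 41*m^2 - 79*m - 44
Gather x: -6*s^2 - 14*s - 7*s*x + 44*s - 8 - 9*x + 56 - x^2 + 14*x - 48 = -6*s^2 + 30*s - x^2 + x*(5 - 7*s)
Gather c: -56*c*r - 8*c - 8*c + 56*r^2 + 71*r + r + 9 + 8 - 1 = c*(-56*r - 16) + 56*r^2 + 72*r + 16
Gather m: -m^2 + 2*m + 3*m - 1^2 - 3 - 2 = -m^2 + 5*m - 6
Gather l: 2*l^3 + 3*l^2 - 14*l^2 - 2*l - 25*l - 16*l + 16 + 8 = 2*l^3 - 11*l^2 - 43*l + 24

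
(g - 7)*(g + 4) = g^2 - 3*g - 28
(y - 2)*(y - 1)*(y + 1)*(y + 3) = y^4 + y^3 - 7*y^2 - y + 6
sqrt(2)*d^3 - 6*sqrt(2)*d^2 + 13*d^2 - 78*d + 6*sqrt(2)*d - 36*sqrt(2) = (d - 6)*(d + 6*sqrt(2))*(sqrt(2)*d + 1)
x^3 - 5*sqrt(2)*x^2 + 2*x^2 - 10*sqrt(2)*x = x*(x + 2)*(x - 5*sqrt(2))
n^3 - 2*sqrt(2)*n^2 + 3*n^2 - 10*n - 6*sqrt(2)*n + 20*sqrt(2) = (n - 2)*(n + 5)*(n - 2*sqrt(2))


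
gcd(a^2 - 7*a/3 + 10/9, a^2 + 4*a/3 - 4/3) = a - 2/3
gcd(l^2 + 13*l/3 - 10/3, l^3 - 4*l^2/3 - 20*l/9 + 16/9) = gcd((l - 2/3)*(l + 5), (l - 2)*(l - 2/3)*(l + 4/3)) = l - 2/3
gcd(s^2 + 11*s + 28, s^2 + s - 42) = s + 7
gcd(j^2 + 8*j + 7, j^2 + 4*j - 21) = j + 7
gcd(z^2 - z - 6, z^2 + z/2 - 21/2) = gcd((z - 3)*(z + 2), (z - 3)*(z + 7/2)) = z - 3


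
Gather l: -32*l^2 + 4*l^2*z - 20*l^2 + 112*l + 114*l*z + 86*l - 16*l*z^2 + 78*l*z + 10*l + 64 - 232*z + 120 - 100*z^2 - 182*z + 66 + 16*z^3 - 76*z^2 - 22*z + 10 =l^2*(4*z - 52) + l*(-16*z^2 + 192*z + 208) + 16*z^3 - 176*z^2 - 436*z + 260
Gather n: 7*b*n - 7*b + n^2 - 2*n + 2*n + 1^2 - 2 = 7*b*n - 7*b + n^2 - 1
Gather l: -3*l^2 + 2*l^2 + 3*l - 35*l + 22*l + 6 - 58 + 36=-l^2 - 10*l - 16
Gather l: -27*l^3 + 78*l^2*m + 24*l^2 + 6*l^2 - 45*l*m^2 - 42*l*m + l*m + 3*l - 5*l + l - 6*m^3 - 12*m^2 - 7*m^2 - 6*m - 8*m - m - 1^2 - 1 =-27*l^3 + l^2*(78*m + 30) + l*(-45*m^2 - 41*m - 1) - 6*m^3 - 19*m^2 - 15*m - 2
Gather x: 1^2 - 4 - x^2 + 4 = 1 - x^2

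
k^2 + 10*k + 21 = (k + 3)*(k + 7)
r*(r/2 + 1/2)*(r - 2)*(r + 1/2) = r^4/2 - r^3/4 - 5*r^2/4 - r/2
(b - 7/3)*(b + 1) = b^2 - 4*b/3 - 7/3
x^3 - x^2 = x^2*(x - 1)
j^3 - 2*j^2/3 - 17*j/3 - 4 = (j - 3)*(j + 1)*(j + 4/3)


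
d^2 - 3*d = d*(d - 3)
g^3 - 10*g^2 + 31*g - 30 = (g - 5)*(g - 3)*(g - 2)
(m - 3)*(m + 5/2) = m^2 - m/2 - 15/2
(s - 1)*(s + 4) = s^2 + 3*s - 4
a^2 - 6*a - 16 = (a - 8)*(a + 2)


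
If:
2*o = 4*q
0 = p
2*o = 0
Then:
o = 0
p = 0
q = 0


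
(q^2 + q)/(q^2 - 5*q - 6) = q/(q - 6)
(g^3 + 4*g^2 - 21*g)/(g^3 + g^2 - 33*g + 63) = g/(g - 3)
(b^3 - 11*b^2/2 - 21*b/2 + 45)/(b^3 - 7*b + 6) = (b^2 - 17*b/2 + 15)/(b^2 - 3*b + 2)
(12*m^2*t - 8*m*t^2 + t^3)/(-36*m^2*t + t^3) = (-2*m + t)/(6*m + t)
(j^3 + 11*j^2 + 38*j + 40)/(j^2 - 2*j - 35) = (j^2 + 6*j + 8)/(j - 7)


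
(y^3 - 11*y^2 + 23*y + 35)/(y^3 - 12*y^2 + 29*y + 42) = (y - 5)/(y - 6)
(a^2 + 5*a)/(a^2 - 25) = a/(a - 5)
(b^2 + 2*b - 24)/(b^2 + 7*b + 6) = (b - 4)/(b + 1)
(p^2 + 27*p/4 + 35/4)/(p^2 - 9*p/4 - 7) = (p + 5)/(p - 4)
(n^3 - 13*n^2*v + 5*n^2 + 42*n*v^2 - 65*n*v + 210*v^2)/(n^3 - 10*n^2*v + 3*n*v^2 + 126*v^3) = (n + 5)/(n + 3*v)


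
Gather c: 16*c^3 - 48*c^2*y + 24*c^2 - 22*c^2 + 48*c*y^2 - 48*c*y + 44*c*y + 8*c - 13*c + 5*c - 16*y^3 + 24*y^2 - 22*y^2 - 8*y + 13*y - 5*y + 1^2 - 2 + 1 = 16*c^3 + c^2*(2 - 48*y) + c*(48*y^2 - 4*y) - 16*y^3 + 2*y^2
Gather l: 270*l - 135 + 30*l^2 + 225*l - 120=30*l^2 + 495*l - 255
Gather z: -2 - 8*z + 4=2 - 8*z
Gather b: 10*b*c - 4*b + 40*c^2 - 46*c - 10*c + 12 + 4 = b*(10*c - 4) + 40*c^2 - 56*c + 16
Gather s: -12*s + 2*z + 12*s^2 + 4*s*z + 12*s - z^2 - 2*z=12*s^2 + 4*s*z - z^2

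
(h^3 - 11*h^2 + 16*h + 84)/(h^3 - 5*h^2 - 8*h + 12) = (h - 7)/(h - 1)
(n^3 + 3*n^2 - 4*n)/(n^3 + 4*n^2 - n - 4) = n/(n + 1)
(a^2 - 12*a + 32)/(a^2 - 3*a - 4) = (a - 8)/(a + 1)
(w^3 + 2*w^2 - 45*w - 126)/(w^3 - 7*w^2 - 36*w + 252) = (w + 3)/(w - 6)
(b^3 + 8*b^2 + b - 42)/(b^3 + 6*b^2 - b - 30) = (b + 7)/(b + 5)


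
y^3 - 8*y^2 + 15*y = y*(y - 5)*(y - 3)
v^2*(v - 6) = v^3 - 6*v^2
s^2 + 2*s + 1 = (s + 1)^2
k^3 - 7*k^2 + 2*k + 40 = (k - 5)*(k - 4)*(k + 2)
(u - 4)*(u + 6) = u^2 + 2*u - 24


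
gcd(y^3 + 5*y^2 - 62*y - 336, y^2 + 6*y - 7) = y + 7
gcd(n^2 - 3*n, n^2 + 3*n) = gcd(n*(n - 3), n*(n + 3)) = n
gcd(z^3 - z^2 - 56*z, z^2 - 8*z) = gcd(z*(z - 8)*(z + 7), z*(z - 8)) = z^2 - 8*z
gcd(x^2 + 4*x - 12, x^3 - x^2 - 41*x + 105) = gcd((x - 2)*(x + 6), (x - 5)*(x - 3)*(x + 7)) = 1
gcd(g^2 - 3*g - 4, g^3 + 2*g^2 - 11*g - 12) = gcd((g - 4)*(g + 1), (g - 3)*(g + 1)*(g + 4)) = g + 1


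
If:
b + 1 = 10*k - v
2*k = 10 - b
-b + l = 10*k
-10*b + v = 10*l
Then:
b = 451/24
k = -211/48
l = -151/6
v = -255/4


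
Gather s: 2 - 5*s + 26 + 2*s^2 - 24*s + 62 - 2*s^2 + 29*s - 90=0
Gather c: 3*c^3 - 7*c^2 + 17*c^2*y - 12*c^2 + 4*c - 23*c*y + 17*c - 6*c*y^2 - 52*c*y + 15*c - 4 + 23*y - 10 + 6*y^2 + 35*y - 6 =3*c^3 + c^2*(17*y - 19) + c*(-6*y^2 - 75*y + 36) + 6*y^2 + 58*y - 20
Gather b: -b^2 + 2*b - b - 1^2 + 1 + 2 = -b^2 + b + 2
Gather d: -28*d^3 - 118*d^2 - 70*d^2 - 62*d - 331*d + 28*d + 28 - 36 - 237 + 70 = -28*d^3 - 188*d^2 - 365*d - 175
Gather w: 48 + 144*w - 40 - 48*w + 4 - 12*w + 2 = 84*w + 14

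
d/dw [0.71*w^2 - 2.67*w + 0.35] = 1.42*w - 2.67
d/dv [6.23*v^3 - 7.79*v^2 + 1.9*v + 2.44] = 18.69*v^2 - 15.58*v + 1.9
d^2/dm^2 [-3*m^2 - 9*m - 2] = -6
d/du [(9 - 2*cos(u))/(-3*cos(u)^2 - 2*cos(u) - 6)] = 6*(cos(u)^2 - 9*cos(u) - 5)*sin(u)/(-3*sin(u)^2 + 2*cos(u) + 9)^2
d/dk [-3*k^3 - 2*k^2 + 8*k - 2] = -9*k^2 - 4*k + 8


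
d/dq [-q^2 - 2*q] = -2*q - 2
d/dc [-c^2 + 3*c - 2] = 3 - 2*c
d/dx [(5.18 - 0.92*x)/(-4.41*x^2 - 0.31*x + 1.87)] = (-4.0572*x^2 + 45.6876*x - 0.1146)/(19.4481*x^4 + 2.7342*x^3 - 16.3973*x^2 - 1.1594*x + 3.4969)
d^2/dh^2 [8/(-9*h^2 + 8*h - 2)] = 16*(81*h^2 - 72*h - 4*(9*h - 4)^2 + 18)/(9*h^2 - 8*h + 2)^3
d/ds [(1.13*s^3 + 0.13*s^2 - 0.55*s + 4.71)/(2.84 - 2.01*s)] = (-4.5426*s^3 + 9.3663*s^2 + 0.7384*s + 7.9051)/(4.0401*s^2 - 11.4168*s + 8.0656)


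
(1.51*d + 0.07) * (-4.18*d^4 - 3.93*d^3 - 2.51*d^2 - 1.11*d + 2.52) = -6.3118*d^5 - 6.2269*d^4 - 4.0652*d^3 - 1.8518*d^2 + 3.7275*d + 0.1764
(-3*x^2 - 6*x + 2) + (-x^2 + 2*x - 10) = -4*x^2 - 4*x - 8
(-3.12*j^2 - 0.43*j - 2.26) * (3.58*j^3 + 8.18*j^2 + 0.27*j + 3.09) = -11.1696*j^5 - 27.061*j^4 - 12.4506*j^3 - 28.2437*j^2 - 1.9389*j - 6.9834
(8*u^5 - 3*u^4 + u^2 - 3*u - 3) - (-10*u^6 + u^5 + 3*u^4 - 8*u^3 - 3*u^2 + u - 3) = 10*u^6 + 7*u^5 - 6*u^4 + 8*u^3 + 4*u^2 - 4*u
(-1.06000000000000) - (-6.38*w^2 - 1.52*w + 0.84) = 6.38*w^2 + 1.52*w - 1.9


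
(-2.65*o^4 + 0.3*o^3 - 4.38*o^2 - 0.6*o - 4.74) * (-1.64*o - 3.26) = 4.346*o^5 + 8.147*o^4 + 6.2052*o^3 + 15.2628*o^2 + 9.7296*o + 15.4524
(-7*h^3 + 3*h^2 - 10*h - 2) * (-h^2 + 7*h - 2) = 7*h^5 - 52*h^4 + 45*h^3 - 74*h^2 + 6*h + 4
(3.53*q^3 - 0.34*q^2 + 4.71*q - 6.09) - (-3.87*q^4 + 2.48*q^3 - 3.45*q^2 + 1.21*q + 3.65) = 3.87*q^4 + 1.05*q^3 + 3.11*q^2 + 3.5*q - 9.74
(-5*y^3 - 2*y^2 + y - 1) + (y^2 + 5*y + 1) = -5*y^3 - y^2 + 6*y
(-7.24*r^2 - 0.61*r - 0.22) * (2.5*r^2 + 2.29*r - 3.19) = -18.1*r^4 - 18.1046*r^3 + 21.1487*r^2 + 1.4421*r + 0.7018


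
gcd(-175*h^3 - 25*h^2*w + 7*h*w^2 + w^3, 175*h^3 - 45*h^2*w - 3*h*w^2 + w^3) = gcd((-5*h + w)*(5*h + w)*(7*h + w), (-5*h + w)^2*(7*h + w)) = -35*h^2 + 2*h*w + w^2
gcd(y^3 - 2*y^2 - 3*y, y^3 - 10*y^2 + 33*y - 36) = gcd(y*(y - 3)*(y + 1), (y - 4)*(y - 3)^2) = y - 3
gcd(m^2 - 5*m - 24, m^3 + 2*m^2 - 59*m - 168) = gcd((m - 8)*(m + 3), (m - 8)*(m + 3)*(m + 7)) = m^2 - 5*m - 24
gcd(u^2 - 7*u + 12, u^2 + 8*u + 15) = 1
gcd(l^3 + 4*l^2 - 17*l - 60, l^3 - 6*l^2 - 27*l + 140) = l^2 + l - 20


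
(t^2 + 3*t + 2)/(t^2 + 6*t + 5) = (t + 2)/(t + 5)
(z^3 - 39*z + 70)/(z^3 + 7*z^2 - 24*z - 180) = (z^2 + 5*z - 14)/(z^2 + 12*z + 36)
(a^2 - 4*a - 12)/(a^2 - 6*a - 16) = (a - 6)/(a - 8)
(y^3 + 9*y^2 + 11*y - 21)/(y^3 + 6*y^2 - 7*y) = (y + 3)/y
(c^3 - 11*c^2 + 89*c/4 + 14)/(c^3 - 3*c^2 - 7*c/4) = (c - 8)/c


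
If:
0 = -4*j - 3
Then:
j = -3/4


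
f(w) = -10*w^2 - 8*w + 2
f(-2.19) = -28.44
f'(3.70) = -82.00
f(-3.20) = -74.80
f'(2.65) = -61.00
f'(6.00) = -128.00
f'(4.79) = -103.80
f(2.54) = -82.84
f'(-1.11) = 14.20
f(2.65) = -89.42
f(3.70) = -164.50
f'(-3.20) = 56.00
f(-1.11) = -1.44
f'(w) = -20*w - 8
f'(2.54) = -58.80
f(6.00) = -406.00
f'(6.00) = -128.00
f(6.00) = -406.00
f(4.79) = -265.76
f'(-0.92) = 10.40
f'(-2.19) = 35.80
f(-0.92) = 0.90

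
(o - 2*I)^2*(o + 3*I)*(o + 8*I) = o^4 + 7*I*o^3 + 16*o^2 + 52*I*o + 96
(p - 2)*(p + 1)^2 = p^3 - 3*p - 2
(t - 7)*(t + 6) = t^2 - t - 42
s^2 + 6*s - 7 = (s - 1)*(s + 7)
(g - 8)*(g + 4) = g^2 - 4*g - 32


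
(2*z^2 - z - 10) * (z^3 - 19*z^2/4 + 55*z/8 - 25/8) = 2*z^5 - 21*z^4/2 + 17*z^3/2 + 275*z^2/8 - 525*z/8 + 125/4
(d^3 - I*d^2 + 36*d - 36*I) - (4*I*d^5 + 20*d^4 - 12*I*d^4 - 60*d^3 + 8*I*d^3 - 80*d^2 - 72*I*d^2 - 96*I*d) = -4*I*d^5 - 20*d^4 + 12*I*d^4 + 61*d^3 - 8*I*d^3 + 80*d^2 + 71*I*d^2 + 36*d + 96*I*d - 36*I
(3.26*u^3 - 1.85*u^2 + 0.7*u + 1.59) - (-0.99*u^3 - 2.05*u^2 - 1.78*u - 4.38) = 4.25*u^3 + 0.2*u^2 + 2.48*u + 5.97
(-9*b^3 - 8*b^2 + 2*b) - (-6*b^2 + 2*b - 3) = -9*b^3 - 2*b^2 + 3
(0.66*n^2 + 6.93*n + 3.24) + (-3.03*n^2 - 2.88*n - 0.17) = -2.37*n^2 + 4.05*n + 3.07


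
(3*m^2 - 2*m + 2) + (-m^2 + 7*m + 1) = 2*m^2 + 5*m + 3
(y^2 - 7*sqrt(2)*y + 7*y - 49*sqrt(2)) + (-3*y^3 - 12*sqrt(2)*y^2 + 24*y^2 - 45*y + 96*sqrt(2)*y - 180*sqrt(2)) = -3*y^3 - 12*sqrt(2)*y^2 + 25*y^2 - 38*y + 89*sqrt(2)*y - 229*sqrt(2)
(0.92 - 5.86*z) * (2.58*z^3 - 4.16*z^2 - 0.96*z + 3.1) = -15.1188*z^4 + 26.7512*z^3 + 1.7984*z^2 - 19.0492*z + 2.852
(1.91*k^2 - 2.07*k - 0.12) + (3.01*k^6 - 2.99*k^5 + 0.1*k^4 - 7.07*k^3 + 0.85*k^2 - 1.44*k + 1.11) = 3.01*k^6 - 2.99*k^5 + 0.1*k^4 - 7.07*k^3 + 2.76*k^2 - 3.51*k + 0.99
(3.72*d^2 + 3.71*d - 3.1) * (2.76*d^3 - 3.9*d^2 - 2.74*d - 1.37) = 10.2672*d^5 - 4.2684*d^4 - 33.2178*d^3 - 3.1718*d^2 + 3.4113*d + 4.247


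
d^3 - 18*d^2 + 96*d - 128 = (d - 8)^2*(d - 2)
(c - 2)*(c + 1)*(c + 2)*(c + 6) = c^4 + 7*c^3 + 2*c^2 - 28*c - 24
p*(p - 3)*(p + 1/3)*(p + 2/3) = p^4 - 2*p^3 - 25*p^2/9 - 2*p/3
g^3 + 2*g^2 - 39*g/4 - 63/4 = (g - 3)*(g + 3/2)*(g + 7/2)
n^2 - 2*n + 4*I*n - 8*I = (n - 2)*(n + 4*I)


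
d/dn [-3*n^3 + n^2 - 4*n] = -9*n^2 + 2*n - 4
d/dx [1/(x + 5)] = -1/(x + 5)^2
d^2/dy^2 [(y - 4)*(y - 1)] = 2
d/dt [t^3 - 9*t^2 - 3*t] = 3*t^2 - 18*t - 3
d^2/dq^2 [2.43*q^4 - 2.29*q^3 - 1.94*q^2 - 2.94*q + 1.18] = 29.16*q^2 - 13.74*q - 3.88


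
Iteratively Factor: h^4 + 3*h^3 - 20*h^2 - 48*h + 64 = (h + 4)*(h^3 - h^2 - 16*h + 16) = (h + 4)^2*(h^2 - 5*h + 4) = (h - 1)*(h + 4)^2*(h - 4)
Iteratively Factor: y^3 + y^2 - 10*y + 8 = (y - 1)*(y^2 + 2*y - 8) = (y - 1)*(y + 4)*(y - 2)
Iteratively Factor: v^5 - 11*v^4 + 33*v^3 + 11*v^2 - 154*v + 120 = (v + 2)*(v^4 - 13*v^3 + 59*v^2 - 107*v + 60) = (v - 5)*(v + 2)*(v^3 - 8*v^2 + 19*v - 12) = (v - 5)*(v - 4)*(v + 2)*(v^2 - 4*v + 3) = (v - 5)*(v - 4)*(v - 3)*(v + 2)*(v - 1)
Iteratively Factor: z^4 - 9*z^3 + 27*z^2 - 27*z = (z)*(z^3 - 9*z^2 + 27*z - 27) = z*(z - 3)*(z^2 - 6*z + 9) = z*(z - 3)^2*(z - 3)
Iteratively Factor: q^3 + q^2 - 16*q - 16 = (q - 4)*(q^2 + 5*q + 4) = (q - 4)*(q + 4)*(q + 1)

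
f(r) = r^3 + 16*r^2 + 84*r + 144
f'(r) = 3*r^2 + 32*r + 84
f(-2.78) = 12.65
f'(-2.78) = 18.23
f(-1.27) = 61.08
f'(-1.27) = 48.20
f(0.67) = 207.76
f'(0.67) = 106.79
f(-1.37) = 56.38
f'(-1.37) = 45.79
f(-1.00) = 75.00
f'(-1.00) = 55.00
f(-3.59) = 2.38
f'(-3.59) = 7.78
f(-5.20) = -0.77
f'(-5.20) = -1.28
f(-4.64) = -1.18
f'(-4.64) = 0.11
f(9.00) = 2925.00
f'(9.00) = 615.00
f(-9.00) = -45.00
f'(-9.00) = 39.00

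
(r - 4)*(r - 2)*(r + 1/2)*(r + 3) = r^4 - 5*r^3/2 - 23*r^2/2 + 19*r + 12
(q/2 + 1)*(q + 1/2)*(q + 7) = q^3/2 + 19*q^2/4 + 37*q/4 + 7/2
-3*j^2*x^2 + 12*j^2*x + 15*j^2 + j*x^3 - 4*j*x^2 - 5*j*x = (-3*j + x)*(x - 5)*(j*x + j)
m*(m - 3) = m^2 - 3*m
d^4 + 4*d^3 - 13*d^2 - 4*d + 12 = (d - 2)*(d - 1)*(d + 1)*(d + 6)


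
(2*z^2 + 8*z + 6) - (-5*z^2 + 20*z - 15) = 7*z^2 - 12*z + 21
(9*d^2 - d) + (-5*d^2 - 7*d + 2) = 4*d^2 - 8*d + 2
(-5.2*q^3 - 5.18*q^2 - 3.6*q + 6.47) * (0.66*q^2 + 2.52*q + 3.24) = -3.432*q^5 - 16.5228*q^4 - 32.2776*q^3 - 21.585*q^2 + 4.6404*q + 20.9628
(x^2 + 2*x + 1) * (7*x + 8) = 7*x^3 + 22*x^2 + 23*x + 8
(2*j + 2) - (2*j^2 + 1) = -2*j^2 + 2*j + 1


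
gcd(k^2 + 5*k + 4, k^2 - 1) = k + 1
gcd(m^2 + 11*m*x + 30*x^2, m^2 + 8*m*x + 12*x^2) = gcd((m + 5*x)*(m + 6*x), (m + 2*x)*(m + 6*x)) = m + 6*x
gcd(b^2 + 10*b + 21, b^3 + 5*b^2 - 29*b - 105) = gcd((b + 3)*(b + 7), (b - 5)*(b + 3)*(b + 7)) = b^2 + 10*b + 21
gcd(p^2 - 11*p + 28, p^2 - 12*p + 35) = p - 7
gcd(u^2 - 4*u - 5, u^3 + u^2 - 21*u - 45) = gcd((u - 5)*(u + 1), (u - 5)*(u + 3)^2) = u - 5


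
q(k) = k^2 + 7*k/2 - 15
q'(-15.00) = -26.50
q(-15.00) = 157.50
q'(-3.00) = -2.50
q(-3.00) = -16.50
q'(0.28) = 4.06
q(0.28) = -13.94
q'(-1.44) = 0.62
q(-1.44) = -17.97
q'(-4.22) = -4.94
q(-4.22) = -11.96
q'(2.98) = 9.46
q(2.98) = 4.31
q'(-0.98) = 1.54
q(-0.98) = -17.47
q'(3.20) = 9.90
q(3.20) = 6.44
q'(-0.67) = 2.16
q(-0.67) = -16.90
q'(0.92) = 5.34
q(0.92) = -10.93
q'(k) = 2*k + 7/2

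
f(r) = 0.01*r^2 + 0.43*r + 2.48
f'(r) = 0.02*r + 0.43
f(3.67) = 4.19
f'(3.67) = 0.50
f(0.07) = 2.51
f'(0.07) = 0.43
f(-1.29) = 1.94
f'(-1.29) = 0.40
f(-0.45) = 2.29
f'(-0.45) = 0.42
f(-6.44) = 0.13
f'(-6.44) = 0.30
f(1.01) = 2.92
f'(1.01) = 0.45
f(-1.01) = 2.06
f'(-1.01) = 0.41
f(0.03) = 2.49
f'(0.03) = 0.43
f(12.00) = 9.08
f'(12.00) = 0.67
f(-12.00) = -1.24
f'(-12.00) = 0.19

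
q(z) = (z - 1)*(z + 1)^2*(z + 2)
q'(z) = (z - 1)*(z + 1)^2 + (z - 1)*(z + 2)*(2*z + 2) + (z + 1)^2*(z + 2) = 4*z^3 + 9*z^2 + 2*z - 3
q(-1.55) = -0.35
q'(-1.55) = 0.63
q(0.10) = -2.29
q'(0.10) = -2.71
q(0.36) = -2.79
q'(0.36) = -0.93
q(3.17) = 195.08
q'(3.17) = 221.20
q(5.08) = 1067.83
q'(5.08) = 763.80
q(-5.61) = 507.12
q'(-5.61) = -437.21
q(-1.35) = -0.19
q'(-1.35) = 0.86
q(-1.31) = -0.15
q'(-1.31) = 0.83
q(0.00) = -2.00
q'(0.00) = -3.00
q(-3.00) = 16.00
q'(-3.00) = -36.00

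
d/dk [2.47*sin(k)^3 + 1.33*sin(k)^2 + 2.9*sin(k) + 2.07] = (7.41*sin(k)^2 + 2.66*sin(k) + 2.9)*cos(k)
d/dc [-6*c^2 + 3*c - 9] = 3 - 12*c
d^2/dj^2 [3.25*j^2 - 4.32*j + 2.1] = 6.50000000000000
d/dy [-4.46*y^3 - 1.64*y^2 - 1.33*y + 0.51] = -13.38*y^2 - 3.28*y - 1.33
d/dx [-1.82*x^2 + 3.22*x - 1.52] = 3.22 - 3.64*x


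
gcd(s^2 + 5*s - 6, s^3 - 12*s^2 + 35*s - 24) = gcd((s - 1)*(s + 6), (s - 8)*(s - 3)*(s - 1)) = s - 1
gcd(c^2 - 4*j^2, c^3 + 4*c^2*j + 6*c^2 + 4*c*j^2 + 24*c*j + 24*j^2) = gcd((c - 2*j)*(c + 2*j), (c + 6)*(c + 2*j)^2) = c + 2*j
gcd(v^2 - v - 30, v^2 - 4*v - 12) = v - 6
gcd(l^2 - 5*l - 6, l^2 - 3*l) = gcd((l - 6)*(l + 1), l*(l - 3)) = 1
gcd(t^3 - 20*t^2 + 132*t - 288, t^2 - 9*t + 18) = t - 6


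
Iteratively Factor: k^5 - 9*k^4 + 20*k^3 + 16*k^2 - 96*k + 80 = (k - 2)*(k^4 - 7*k^3 + 6*k^2 + 28*k - 40) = (k - 5)*(k - 2)*(k^3 - 2*k^2 - 4*k + 8) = (k - 5)*(k - 2)^2*(k^2 - 4) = (k - 5)*(k - 2)^3*(k + 2)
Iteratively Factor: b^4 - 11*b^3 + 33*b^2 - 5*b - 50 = (b - 2)*(b^3 - 9*b^2 + 15*b + 25) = (b - 2)*(b + 1)*(b^2 - 10*b + 25) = (b - 5)*(b - 2)*(b + 1)*(b - 5)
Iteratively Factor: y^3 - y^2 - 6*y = (y - 3)*(y^2 + 2*y) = y*(y - 3)*(y + 2)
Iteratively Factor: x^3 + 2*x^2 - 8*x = (x - 2)*(x^2 + 4*x) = (x - 2)*(x + 4)*(x)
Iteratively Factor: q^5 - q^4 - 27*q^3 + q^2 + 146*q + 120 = (q - 5)*(q^4 + 4*q^3 - 7*q^2 - 34*q - 24) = (q - 5)*(q + 2)*(q^3 + 2*q^2 - 11*q - 12) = (q - 5)*(q + 1)*(q + 2)*(q^2 + q - 12) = (q - 5)*(q + 1)*(q + 2)*(q + 4)*(q - 3)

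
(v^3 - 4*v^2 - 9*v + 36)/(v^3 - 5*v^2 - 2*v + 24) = (v + 3)/(v + 2)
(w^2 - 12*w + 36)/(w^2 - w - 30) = (w - 6)/(w + 5)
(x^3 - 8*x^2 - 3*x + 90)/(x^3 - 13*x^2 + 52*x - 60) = (x + 3)/(x - 2)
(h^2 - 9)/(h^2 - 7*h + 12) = (h + 3)/(h - 4)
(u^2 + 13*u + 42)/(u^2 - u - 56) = (u + 6)/(u - 8)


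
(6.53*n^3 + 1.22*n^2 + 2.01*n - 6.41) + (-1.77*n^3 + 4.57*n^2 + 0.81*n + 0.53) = 4.76*n^3 + 5.79*n^2 + 2.82*n - 5.88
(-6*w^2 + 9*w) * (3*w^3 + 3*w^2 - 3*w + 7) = -18*w^5 + 9*w^4 + 45*w^3 - 69*w^2 + 63*w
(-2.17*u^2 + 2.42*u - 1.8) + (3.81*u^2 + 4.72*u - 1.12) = 1.64*u^2 + 7.14*u - 2.92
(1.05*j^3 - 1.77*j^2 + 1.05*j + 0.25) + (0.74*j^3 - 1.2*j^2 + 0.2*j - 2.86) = 1.79*j^3 - 2.97*j^2 + 1.25*j - 2.61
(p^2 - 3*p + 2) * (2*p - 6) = 2*p^3 - 12*p^2 + 22*p - 12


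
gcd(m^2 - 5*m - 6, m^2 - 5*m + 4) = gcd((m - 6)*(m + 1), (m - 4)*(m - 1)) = 1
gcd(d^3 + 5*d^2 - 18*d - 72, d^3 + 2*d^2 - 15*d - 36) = d^2 - d - 12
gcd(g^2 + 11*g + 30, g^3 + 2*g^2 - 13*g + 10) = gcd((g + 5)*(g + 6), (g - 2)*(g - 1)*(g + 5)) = g + 5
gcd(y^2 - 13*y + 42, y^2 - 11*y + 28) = y - 7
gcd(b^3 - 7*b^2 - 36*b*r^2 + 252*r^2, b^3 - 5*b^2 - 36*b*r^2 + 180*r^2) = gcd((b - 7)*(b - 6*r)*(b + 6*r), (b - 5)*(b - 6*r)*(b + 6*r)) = -b^2 + 36*r^2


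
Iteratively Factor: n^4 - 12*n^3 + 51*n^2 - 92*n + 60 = (n - 3)*(n^3 - 9*n^2 + 24*n - 20) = (n - 3)*(n - 2)*(n^2 - 7*n + 10) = (n - 5)*(n - 3)*(n - 2)*(n - 2)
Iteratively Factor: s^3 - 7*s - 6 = (s - 3)*(s^2 + 3*s + 2) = (s - 3)*(s + 2)*(s + 1)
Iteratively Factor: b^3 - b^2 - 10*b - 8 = (b - 4)*(b^2 + 3*b + 2) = (b - 4)*(b + 1)*(b + 2)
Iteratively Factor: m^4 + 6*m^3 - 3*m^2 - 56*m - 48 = (m + 1)*(m^3 + 5*m^2 - 8*m - 48) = (m + 1)*(m + 4)*(m^2 + m - 12) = (m + 1)*(m + 4)^2*(m - 3)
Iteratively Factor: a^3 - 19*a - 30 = (a + 2)*(a^2 - 2*a - 15) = (a - 5)*(a + 2)*(a + 3)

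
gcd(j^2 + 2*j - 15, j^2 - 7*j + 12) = j - 3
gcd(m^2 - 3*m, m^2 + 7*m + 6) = 1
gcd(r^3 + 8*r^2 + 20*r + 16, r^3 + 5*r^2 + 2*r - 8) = r^2 + 6*r + 8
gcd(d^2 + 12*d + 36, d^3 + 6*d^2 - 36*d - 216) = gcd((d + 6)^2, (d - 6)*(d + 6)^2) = d^2 + 12*d + 36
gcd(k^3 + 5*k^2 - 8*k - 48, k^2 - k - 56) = 1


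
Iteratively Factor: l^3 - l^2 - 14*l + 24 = (l - 3)*(l^2 + 2*l - 8) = (l - 3)*(l - 2)*(l + 4)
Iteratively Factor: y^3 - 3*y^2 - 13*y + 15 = (y - 5)*(y^2 + 2*y - 3) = (y - 5)*(y + 3)*(y - 1)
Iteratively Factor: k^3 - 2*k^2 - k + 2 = (k - 1)*(k^2 - k - 2) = (k - 2)*(k - 1)*(k + 1)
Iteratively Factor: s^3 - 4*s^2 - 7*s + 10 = (s - 1)*(s^2 - 3*s - 10) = (s - 5)*(s - 1)*(s + 2)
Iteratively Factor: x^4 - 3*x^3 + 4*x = (x + 1)*(x^3 - 4*x^2 + 4*x) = (x - 2)*(x + 1)*(x^2 - 2*x) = (x - 2)^2*(x + 1)*(x)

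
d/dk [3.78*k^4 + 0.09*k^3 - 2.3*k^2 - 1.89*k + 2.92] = 15.12*k^3 + 0.27*k^2 - 4.6*k - 1.89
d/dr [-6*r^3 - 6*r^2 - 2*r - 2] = -18*r^2 - 12*r - 2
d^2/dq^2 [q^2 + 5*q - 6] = 2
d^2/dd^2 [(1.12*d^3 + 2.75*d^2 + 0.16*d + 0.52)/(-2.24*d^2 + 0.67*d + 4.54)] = (-7.105427357601e-15*d^5 - 33.645472*d^3 - 203.894208*d^2 - 143.590272*d - 123.433664)/(11.239424*d^6 - 10.085376*d^5 - 65.323104*d^4 + 40.581029*d^3 + 132.395934*d^2 - 41.429316*d - 93.576664)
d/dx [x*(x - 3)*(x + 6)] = 3*x^2 + 6*x - 18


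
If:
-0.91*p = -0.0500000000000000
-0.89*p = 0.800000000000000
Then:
No Solution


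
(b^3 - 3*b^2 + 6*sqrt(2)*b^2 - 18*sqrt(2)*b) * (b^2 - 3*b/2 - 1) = b^5 - 9*b^4/2 + 6*sqrt(2)*b^4 - 27*sqrt(2)*b^3 + 7*b^3/2 + 3*b^2 + 21*sqrt(2)*b^2 + 18*sqrt(2)*b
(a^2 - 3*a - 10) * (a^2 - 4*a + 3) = a^4 - 7*a^3 + 5*a^2 + 31*a - 30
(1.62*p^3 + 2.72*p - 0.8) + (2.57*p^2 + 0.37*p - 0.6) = 1.62*p^3 + 2.57*p^2 + 3.09*p - 1.4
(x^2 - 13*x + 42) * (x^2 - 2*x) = x^4 - 15*x^3 + 68*x^2 - 84*x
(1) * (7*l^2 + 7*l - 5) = 7*l^2 + 7*l - 5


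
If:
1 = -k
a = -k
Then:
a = 1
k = -1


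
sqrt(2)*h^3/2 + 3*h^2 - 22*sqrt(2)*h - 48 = (h - 4*sqrt(2))*(h + 6*sqrt(2))*(sqrt(2)*h/2 + 1)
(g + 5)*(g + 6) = g^2 + 11*g + 30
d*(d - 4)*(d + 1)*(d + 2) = d^4 - d^3 - 10*d^2 - 8*d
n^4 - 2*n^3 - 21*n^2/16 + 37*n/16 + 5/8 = (n - 2)*(n - 5/4)*(n + 1/4)*(n + 1)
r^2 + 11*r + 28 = (r + 4)*(r + 7)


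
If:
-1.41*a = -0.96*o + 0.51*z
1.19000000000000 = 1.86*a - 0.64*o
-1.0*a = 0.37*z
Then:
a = 0.65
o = 0.02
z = -1.75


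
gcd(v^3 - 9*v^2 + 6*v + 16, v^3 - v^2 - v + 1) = v + 1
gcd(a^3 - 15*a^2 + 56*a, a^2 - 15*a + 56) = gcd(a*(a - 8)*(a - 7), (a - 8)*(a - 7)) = a^2 - 15*a + 56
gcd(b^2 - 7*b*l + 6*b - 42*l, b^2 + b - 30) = b + 6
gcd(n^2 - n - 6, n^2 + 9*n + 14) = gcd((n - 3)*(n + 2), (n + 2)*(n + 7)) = n + 2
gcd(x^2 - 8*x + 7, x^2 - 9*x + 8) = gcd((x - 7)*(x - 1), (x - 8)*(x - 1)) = x - 1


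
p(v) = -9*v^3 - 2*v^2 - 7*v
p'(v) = -27*v^2 - 4*v - 7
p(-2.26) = 109.49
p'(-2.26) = -135.87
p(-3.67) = 443.63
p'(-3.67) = -355.98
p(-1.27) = 24.10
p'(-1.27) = -45.47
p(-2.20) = 101.55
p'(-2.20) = -128.88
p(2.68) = -206.36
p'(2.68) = -211.64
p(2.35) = -144.30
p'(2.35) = -165.51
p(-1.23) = 22.33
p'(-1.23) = -42.93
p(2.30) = -136.18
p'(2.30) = -159.03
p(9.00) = -6786.00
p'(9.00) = -2230.00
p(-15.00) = 30030.00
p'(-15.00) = -6022.00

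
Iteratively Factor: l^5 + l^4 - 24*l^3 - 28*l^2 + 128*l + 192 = (l + 2)*(l^4 - l^3 - 22*l^2 + 16*l + 96) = (l + 2)*(l + 4)*(l^3 - 5*l^2 - 2*l + 24) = (l - 3)*(l + 2)*(l + 4)*(l^2 - 2*l - 8) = (l - 3)*(l + 2)^2*(l + 4)*(l - 4)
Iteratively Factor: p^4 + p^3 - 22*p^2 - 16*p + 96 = (p - 2)*(p^3 + 3*p^2 - 16*p - 48) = (p - 2)*(p + 3)*(p^2 - 16) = (p - 2)*(p + 3)*(p + 4)*(p - 4)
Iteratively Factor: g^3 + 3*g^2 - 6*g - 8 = (g + 1)*(g^2 + 2*g - 8) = (g - 2)*(g + 1)*(g + 4)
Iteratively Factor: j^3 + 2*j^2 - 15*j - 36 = (j + 3)*(j^2 - j - 12) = (j + 3)^2*(j - 4)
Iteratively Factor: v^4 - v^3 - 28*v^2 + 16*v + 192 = (v - 4)*(v^3 + 3*v^2 - 16*v - 48) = (v - 4)*(v + 4)*(v^2 - v - 12) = (v - 4)^2*(v + 4)*(v + 3)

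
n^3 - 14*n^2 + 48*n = n*(n - 8)*(n - 6)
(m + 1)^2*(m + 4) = m^3 + 6*m^2 + 9*m + 4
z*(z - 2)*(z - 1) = z^3 - 3*z^2 + 2*z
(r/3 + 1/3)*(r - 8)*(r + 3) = r^3/3 - 4*r^2/3 - 29*r/3 - 8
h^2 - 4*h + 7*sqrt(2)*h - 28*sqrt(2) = (h - 4)*(h + 7*sqrt(2))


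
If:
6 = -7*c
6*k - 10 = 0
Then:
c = -6/7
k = 5/3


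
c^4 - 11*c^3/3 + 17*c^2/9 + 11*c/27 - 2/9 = (c - 3)*(c - 2/3)*(c - 1/3)*(c + 1/3)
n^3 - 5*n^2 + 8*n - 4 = (n - 2)^2*(n - 1)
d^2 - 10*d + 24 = (d - 6)*(d - 4)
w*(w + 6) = w^2 + 6*w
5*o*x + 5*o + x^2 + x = (5*o + x)*(x + 1)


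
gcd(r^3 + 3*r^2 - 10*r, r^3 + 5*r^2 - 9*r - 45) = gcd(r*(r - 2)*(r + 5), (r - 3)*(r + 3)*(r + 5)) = r + 5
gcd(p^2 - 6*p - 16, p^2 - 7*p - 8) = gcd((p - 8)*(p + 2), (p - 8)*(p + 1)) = p - 8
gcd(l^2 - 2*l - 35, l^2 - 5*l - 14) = l - 7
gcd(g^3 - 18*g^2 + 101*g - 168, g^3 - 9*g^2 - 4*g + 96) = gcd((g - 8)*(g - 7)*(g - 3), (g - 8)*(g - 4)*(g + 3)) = g - 8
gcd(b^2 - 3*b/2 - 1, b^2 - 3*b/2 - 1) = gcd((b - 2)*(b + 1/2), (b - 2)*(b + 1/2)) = b^2 - 3*b/2 - 1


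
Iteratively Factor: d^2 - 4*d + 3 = (d - 1)*(d - 3)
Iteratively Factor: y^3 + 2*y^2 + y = (y + 1)*(y^2 + y) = y*(y + 1)*(y + 1)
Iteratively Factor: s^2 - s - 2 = (s - 2)*(s + 1)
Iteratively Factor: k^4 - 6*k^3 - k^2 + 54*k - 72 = (k - 3)*(k^3 - 3*k^2 - 10*k + 24) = (k - 3)*(k - 2)*(k^2 - k - 12) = (k - 4)*(k - 3)*(k - 2)*(k + 3)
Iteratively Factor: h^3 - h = (h - 1)*(h^2 + h) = h*(h - 1)*(h + 1)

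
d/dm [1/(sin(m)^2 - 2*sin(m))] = 2*(1 - sin(m))*cos(m)/((sin(m) - 2)^2*sin(m)^2)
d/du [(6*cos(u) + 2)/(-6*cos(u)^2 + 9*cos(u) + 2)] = 6*(-6*cos(u)^2 - 4*cos(u) + 1)*sin(u)/(6*sin(u)^2 + 9*cos(u) - 4)^2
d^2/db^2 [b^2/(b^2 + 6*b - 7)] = 2*(-6*b^3 + 21*b^2 + 49)/(b^6 + 18*b^5 + 87*b^4 - 36*b^3 - 609*b^2 + 882*b - 343)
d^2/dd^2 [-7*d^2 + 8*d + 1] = -14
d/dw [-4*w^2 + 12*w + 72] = 12 - 8*w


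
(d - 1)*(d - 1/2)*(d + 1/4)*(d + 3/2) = d^4 + d^3/4 - 7*d^2/4 + 5*d/16 + 3/16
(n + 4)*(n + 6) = n^2 + 10*n + 24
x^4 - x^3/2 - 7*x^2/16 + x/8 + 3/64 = (x - 3/4)*(x - 1/2)*(x + 1/4)*(x + 1/2)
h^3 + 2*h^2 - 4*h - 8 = (h - 2)*(h + 2)^2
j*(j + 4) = j^2 + 4*j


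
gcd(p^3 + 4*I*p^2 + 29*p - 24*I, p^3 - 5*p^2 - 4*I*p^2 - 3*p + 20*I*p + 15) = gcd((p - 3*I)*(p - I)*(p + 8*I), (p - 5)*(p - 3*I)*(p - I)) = p^2 - 4*I*p - 3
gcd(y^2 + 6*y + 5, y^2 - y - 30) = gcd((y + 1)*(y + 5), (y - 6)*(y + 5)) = y + 5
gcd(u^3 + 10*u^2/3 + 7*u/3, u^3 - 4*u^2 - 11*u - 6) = u + 1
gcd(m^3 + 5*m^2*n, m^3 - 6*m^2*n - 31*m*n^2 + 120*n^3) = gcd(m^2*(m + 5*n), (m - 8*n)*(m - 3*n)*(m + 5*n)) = m + 5*n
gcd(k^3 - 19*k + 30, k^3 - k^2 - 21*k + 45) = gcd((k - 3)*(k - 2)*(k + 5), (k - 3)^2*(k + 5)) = k^2 + 2*k - 15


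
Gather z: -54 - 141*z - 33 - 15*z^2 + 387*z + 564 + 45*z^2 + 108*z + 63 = 30*z^2 + 354*z + 540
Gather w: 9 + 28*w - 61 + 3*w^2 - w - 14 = 3*w^2 + 27*w - 66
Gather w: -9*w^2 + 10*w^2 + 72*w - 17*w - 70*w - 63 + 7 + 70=w^2 - 15*w + 14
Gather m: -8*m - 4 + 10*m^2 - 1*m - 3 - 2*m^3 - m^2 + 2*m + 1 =-2*m^3 + 9*m^2 - 7*m - 6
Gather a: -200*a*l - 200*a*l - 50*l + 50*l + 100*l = -400*a*l + 100*l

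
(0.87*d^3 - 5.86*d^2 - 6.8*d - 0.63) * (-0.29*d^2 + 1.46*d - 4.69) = -0.2523*d^5 + 2.9696*d^4 - 10.6639*d^3 + 17.7381*d^2 + 30.9722*d + 2.9547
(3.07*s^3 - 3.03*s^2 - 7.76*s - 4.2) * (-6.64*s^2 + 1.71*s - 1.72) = -20.3848*s^5 + 25.3689*s^4 + 41.0647*s^3 + 19.83*s^2 + 6.1652*s + 7.224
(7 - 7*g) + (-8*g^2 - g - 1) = -8*g^2 - 8*g + 6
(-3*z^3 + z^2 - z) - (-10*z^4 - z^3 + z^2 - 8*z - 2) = 10*z^4 - 2*z^3 + 7*z + 2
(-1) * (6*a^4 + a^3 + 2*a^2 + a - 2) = -6*a^4 - a^3 - 2*a^2 - a + 2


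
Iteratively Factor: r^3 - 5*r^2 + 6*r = (r - 3)*(r^2 - 2*r) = r*(r - 3)*(r - 2)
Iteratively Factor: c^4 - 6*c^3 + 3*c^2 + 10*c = (c + 1)*(c^3 - 7*c^2 + 10*c) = (c - 2)*(c + 1)*(c^2 - 5*c) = (c - 5)*(c - 2)*(c + 1)*(c)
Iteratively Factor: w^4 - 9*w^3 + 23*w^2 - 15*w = (w)*(w^3 - 9*w^2 + 23*w - 15) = w*(w - 1)*(w^2 - 8*w + 15) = w*(w - 5)*(w - 1)*(w - 3)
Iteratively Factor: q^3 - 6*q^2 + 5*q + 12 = (q - 3)*(q^2 - 3*q - 4) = (q - 4)*(q - 3)*(q + 1)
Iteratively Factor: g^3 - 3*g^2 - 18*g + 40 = (g - 5)*(g^2 + 2*g - 8) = (g - 5)*(g - 2)*(g + 4)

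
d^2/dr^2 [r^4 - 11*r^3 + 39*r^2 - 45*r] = 12*r^2 - 66*r + 78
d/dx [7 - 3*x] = -3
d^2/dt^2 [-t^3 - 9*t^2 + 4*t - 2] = -6*t - 18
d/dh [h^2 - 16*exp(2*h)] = 2*h - 32*exp(2*h)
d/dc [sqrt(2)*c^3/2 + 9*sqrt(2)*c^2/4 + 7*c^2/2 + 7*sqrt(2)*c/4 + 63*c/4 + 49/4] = 3*sqrt(2)*c^2/2 + 9*sqrt(2)*c/2 + 7*c + 7*sqrt(2)/4 + 63/4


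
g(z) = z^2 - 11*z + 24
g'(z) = 2*z - 11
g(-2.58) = 59.04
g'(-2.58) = -16.16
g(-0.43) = 28.91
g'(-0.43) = -11.86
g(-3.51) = 74.93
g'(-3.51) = -18.02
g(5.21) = -6.17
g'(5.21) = -0.58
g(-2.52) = 58.07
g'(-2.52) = -16.04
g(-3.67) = 77.84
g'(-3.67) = -18.34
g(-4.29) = 89.59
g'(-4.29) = -19.58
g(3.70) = -3.01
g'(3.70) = -3.60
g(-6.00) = 126.00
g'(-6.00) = -23.00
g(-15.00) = 414.00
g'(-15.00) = -41.00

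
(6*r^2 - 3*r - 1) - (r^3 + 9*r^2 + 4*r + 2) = -r^3 - 3*r^2 - 7*r - 3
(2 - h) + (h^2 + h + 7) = h^2 + 9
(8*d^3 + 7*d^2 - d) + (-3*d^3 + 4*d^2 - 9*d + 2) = 5*d^3 + 11*d^2 - 10*d + 2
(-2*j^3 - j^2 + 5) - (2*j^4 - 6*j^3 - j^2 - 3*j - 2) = -2*j^4 + 4*j^3 + 3*j + 7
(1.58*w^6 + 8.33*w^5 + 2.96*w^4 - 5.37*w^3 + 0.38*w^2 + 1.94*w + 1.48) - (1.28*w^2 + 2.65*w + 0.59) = 1.58*w^6 + 8.33*w^5 + 2.96*w^4 - 5.37*w^3 - 0.9*w^2 - 0.71*w + 0.89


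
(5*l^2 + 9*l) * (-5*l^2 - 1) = -25*l^4 - 45*l^3 - 5*l^2 - 9*l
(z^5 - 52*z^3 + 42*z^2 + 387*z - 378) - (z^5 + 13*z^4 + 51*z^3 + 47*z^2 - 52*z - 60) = -13*z^4 - 103*z^3 - 5*z^2 + 439*z - 318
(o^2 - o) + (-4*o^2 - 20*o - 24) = -3*o^2 - 21*o - 24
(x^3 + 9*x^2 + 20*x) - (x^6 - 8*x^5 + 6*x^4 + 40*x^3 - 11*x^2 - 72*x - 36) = -x^6 + 8*x^5 - 6*x^4 - 39*x^3 + 20*x^2 + 92*x + 36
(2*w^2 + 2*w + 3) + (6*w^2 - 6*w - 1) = 8*w^2 - 4*w + 2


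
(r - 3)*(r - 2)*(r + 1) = r^3 - 4*r^2 + r + 6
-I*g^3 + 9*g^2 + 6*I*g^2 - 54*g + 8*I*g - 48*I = (g - 6)*(g + 8*I)*(-I*g + 1)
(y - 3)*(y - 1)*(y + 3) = y^3 - y^2 - 9*y + 9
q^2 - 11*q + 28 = (q - 7)*(q - 4)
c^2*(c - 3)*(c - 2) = c^4 - 5*c^3 + 6*c^2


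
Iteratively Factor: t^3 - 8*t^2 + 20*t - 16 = (t - 2)*(t^2 - 6*t + 8) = (t - 2)^2*(t - 4)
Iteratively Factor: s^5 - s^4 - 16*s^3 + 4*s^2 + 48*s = (s + 2)*(s^4 - 3*s^3 - 10*s^2 + 24*s) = (s + 2)*(s + 3)*(s^3 - 6*s^2 + 8*s) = (s - 4)*(s + 2)*(s + 3)*(s^2 - 2*s) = s*(s - 4)*(s + 2)*(s + 3)*(s - 2)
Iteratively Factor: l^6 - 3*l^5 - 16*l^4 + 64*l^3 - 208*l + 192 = (l + 4)*(l^5 - 7*l^4 + 12*l^3 + 16*l^2 - 64*l + 48) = (l - 2)*(l + 4)*(l^4 - 5*l^3 + 2*l^2 + 20*l - 24) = (l - 2)*(l + 2)*(l + 4)*(l^3 - 7*l^2 + 16*l - 12) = (l - 2)^2*(l + 2)*(l + 4)*(l^2 - 5*l + 6) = (l - 2)^3*(l + 2)*(l + 4)*(l - 3)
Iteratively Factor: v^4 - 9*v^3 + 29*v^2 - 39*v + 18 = (v - 3)*(v^3 - 6*v^2 + 11*v - 6) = (v - 3)*(v - 1)*(v^2 - 5*v + 6) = (v - 3)^2*(v - 1)*(v - 2)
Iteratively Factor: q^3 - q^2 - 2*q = (q)*(q^2 - q - 2) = q*(q - 2)*(q + 1)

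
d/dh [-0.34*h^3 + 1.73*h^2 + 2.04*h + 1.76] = -1.02*h^2 + 3.46*h + 2.04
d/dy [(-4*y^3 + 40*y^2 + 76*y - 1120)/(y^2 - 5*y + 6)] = 4*(-y^4 + 10*y^3 - 87*y^2 + 680*y - 1286)/(y^4 - 10*y^3 + 37*y^2 - 60*y + 36)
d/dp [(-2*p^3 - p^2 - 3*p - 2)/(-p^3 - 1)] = (-p^4 - 6*p^3 + 2*p + 3)/(p^6 + 2*p^3 + 1)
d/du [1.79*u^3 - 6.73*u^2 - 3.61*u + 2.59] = 5.37*u^2 - 13.46*u - 3.61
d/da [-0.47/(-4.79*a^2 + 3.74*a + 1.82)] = (1.7578 - 4.5026*a)/(-4.79*a^2 + 3.74*a + 1.82)^2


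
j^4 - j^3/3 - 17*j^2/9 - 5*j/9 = j*(j - 5/3)*(j + 1/3)*(j + 1)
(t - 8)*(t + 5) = t^2 - 3*t - 40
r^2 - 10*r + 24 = (r - 6)*(r - 4)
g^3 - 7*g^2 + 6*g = g*(g - 6)*(g - 1)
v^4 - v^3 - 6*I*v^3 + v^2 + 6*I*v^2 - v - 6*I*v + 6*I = (v - 1)*(v - 6*I)*(v - I)*(v + I)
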